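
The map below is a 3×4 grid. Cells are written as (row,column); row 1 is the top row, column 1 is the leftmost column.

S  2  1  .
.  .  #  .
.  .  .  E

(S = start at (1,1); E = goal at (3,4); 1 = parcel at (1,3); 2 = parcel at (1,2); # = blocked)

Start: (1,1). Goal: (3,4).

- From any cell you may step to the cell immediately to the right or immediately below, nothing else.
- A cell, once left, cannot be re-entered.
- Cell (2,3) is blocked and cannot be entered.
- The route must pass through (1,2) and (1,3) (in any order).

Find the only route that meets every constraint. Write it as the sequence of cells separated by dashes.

Moves only go right or down, so the column and row indices never decrease.
Route from (1,1): 3× right (reaching (1,4)), 2× down (reaching (3,4)) — 5 moves in all.
Check: all required cells visited.

(1,1) - (1,2) - (1,3) - (1,4) - (2,4) - (3,4)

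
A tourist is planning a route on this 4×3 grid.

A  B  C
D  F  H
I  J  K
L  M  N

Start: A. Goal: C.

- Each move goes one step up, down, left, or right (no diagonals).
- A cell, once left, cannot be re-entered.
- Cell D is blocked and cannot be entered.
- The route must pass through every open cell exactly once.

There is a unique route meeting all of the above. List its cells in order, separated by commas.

A, B, F, J, I, L, M, N, K, H, C

Need to visit all 11 open cells exactly once, starting at A and ending at C.
Cell I has only two open neighbours (L and J), so the path must pass straight through it: one of those is the cell it's entered from and the other is where it exits.
Route from A: right to B, 2× down (reaching J), left to I, down to L, 2× right (reaching N), 3× up (reaching C) — 10 moves in all.
Check: all 11 open cells covered.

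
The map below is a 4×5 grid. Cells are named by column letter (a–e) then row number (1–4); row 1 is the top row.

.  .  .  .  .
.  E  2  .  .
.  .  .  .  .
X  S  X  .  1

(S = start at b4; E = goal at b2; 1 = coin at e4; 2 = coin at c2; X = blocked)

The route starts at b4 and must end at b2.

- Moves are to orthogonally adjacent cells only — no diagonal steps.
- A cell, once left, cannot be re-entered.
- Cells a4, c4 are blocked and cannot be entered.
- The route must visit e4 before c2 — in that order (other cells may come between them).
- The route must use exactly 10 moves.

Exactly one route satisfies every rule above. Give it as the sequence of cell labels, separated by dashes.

The waypoints must appear in the order e4, c2, with no cell reused.
Route from b4: up to b3, 2× right (reaching d3), down to d4, right to e4, 2× up (reaching e2), 3× left (reaching b2) — 10 moves in all.
Check: order respected (1 at step 5, 2 at step 9); 10 moves as required.

b4 - b3 - c3 - d3 - d4 - e4 - e3 - e2 - d2 - c2 - b2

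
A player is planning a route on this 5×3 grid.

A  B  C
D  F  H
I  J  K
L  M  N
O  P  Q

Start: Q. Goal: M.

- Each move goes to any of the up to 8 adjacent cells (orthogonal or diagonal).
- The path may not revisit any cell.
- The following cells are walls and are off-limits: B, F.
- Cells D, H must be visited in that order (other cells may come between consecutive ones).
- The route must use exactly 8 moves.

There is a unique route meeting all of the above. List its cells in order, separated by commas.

The waypoints must appear in the order D, H, with no cell reused.
Route from Q: left to P, up-left to L, 2× up (reaching D), down-right to J, up-right to H, down to K, down-left to M — 8 moves in all.
Check: order respected (D at step 4, H at step 6); 8 moves as required.

Q, P, L, I, D, J, H, K, M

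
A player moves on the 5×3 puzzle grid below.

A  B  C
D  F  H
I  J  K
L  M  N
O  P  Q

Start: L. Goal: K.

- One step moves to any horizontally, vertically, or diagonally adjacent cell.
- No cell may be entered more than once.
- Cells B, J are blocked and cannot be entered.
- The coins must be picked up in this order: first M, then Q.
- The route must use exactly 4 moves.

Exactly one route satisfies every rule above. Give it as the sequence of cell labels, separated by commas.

L, M, Q, N, K

The waypoints must appear in the order M, Q, with no cell reused.
Route from L: right 1 to M, down-right 1 to Q, up 2 to K — 4 moves in all.
Check: order respected (M at step 1, Q at step 2); 4 moves as required.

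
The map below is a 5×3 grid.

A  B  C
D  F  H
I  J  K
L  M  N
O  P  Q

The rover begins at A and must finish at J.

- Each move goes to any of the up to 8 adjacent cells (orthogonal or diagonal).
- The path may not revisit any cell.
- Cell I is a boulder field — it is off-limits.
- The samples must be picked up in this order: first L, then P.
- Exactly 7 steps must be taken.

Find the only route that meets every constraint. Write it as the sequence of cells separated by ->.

The waypoints must appear in the order L, P, with no cell reused.
Route from A: 2× down-right (reaching K), down-left to M, left to L, down-right to P, up-right to N, up-left to J — 7 moves in all.
Check: order respected (L at step 4, P at step 5); 7 moves as required.

A -> F -> K -> M -> L -> P -> N -> J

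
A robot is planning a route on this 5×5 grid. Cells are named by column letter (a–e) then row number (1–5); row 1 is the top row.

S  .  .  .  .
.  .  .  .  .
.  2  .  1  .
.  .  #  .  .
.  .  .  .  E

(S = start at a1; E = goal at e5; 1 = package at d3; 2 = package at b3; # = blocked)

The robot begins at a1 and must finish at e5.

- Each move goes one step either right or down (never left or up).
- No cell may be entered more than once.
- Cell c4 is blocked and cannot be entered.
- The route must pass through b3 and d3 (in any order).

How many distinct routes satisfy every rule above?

A right/down-only route from a1 to e5 makes exactly 4 down-moves and 4 right-moves in some order.
With no other constraints that would be C(8,4) = 70 routes.
A monotone route can only reach the required cells in the order b3, d3, so split there and multiply the segment counts (each segment already excludes blocked cells): a1→b3: 3; b3→d3: 1; d3→e5: 3; product = 9.
That gives 9 routes.

9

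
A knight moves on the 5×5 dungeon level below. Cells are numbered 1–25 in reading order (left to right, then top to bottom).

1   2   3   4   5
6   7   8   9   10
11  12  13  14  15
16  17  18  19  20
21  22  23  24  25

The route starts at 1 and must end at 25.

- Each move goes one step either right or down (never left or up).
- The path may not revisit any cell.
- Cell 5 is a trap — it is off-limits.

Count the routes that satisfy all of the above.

69

A right/down-only route from 1 to 25 makes exactly 4 down-moves and 4 right-moves in some order.
With no other constraints that would be C(8,4) = 70 routes.
Subtract routes through each blocked cell (inclusion–exclusion for overlaps): − through 5: 1 → 69.
That gives 69 routes.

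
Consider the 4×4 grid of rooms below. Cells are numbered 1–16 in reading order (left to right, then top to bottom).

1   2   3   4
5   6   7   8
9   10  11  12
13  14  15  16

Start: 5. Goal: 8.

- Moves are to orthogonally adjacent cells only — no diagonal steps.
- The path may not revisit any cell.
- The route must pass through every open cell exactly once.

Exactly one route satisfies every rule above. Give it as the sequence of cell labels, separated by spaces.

Need to visit all 16 open cells exactly once, starting at 5 and ending at 8.
Cell 4 has only two open neighbours (8 and 3), so the path must pass straight through it: one of those is the cell it's entered from and the other is where it exits.
Route from 5: up 1 to 1, right 1 to 2, down 2 to 10, left 1 to 9, down 1 to 13, right 3 to 16, up 1 to 12, left 1 to 11, up 2 to 3, right 1 to 4, down 1 to 8 — 15 moves in all.
Check: all 16 open cells covered.

5 1 2 6 10 9 13 14 15 16 12 11 7 3 4 8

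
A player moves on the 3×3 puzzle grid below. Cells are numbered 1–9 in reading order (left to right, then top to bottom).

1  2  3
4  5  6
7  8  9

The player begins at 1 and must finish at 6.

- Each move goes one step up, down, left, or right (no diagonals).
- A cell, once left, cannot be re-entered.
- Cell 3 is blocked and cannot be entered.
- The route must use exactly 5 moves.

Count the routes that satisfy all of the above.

4

Need simple routes of exactly 5 moves from 1 to 6 (Manhattan distance 3, so 1 moves are spent on a detour and 1 undoing it).
Enumerating: 1 4 7 8 5 6 | 1 4 7 8 9 6 | 1 4 5 8 9 6 | 1 2 5 8 9 6.
That gives 4 routes.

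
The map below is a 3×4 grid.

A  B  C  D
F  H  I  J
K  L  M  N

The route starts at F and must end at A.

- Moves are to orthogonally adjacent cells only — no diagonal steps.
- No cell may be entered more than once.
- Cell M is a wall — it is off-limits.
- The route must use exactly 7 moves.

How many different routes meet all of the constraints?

Need simple routes of exactly 7 moves from F to A (Manhattan distance 1, so 3 moves are spent on a detour and 3 undoing it).
Enumerating: F K L H I C B A | F H I J D C B A.
That gives 2 routes.

2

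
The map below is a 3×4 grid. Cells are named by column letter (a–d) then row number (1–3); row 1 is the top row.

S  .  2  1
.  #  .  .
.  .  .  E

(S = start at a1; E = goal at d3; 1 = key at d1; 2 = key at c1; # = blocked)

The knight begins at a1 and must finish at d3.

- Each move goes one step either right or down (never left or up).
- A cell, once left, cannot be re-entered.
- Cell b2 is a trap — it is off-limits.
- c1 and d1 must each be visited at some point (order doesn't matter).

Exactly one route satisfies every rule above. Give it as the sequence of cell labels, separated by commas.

a1, b1, c1, d1, d2, d3

Moves only go right or down, so the column and row indices never decrease.
Route from a1: right 3 to d1, down 2 to d3 — 5 moves in all.
Check: all required cells visited.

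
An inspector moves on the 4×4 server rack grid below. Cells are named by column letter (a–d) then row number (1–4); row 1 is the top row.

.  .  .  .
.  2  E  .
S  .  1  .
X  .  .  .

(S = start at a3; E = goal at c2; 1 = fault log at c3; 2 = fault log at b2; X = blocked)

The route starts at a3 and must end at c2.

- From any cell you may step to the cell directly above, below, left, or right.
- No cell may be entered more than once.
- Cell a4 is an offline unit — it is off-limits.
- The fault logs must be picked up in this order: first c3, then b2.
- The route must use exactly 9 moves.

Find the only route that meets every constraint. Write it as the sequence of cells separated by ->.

The waypoints must appear in the order c3, b2, with no cell reused.
Route from a3: 3× right (reaching d3), 2× up (reaching d1), 2× left (reaching b1), down to b2, right to c2 — 9 moves in all.
Check: order respected (1 at step 2, 2 at step 8); 9 moves as required.

a3 -> b3 -> c3 -> d3 -> d2 -> d1 -> c1 -> b1 -> b2 -> c2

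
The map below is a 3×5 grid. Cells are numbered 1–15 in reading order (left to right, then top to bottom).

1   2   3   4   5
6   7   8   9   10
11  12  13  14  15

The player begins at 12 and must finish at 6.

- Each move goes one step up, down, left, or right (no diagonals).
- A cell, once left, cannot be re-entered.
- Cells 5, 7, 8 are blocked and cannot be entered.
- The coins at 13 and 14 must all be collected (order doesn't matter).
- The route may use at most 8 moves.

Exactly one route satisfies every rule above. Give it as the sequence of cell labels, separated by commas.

Any route must reach 13 and 14 and still end at 6 within 8 moves, so the order of the required stops is forced.
Route from 12: right 2 to 14, up 2 to 4, left 3 to 1, down 1 to 6 — 8 moves in all.
Check: all required cells visited; 8 ≤ 8 moves.

12, 13, 14, 9, 4, 3, 2, 1, 6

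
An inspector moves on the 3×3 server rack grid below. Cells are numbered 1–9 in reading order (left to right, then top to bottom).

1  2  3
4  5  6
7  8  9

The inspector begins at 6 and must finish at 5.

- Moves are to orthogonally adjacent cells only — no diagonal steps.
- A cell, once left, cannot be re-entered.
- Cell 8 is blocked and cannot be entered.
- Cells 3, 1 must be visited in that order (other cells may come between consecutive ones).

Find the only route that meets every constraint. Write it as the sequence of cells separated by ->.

The waypoints must appear in the order 3, 1, with no cell reused.
Route from 6: up to 3, 2× left (reaching 1), down to 4, right to 5 — 5 moves in all.
Check: order respected (3 at step 1, 1 at step 3).

6 -> 3 -> 2 -> 1 -> 4 -> 5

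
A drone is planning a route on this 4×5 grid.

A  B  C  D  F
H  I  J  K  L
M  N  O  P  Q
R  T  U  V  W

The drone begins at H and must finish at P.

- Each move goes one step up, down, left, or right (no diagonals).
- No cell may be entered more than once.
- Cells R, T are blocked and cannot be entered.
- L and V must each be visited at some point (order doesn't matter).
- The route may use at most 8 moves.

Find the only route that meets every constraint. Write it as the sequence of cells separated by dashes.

Any route must reach L and V and still end at P within 8 moves, so the order of the required stops is forced.
Route from H: right 4 to L, down 2 to W, left 1 to V, up 1 to P — 8 moves in all.
Check: all required cells visited; 8 ≤ 8 moves.

H - I - J - K - L - Q - W - V - P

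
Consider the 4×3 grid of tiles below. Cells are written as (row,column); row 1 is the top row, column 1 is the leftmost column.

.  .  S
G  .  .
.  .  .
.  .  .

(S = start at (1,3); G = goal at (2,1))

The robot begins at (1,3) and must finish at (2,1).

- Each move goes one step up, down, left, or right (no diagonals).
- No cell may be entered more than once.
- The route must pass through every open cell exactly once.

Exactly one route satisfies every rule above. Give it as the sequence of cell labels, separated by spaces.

Need to visit all 12 open cells exactly once, starting at (1,3) and ending at (2,1).
Cell (1,1) has only two open neighbours ((2,1) and (1,2)), so the path must pass straight through it: one of those is the cell it's entered from and the other is where it exits.
Route from (1,3): down 3 to (4,3), left 2 to (4,1), up 1 to (3,1), right 1 to (3,2), up 2 to (1,2), left 1 to (1,1), down 1 to (2,1) — 11 moves in all.
Check: all 12 open cells covered.

(1,3) (2,3) (3,3) (4,3) (4,2) (4,1) (3,1) (3,2) (2,2) (1,2) (1,1) (2,1)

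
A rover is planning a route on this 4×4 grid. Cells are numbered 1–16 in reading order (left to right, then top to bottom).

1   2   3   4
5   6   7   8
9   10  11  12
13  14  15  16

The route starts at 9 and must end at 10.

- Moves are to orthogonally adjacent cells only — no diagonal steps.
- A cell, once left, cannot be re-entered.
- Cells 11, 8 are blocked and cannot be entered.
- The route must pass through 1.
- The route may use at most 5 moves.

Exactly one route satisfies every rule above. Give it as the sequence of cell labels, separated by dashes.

9 - 5 - 1 - 2 - 6 - 10

The 5-move cap with required stops at 1 leaves no slack for detours.
Route from 9: 2× up (reaching 1), right to 2, 2× down (reaching 10) — 5 moves in all.
Check: all required cells visited; 5 ≤ 5 moves.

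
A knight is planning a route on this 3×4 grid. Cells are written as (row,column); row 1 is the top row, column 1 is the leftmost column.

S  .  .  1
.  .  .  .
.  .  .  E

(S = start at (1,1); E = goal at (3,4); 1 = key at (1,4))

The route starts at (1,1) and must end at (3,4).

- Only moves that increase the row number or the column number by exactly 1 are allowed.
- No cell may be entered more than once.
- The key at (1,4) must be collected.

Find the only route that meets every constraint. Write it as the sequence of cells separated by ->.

Moves only go right or down, so the column and row indices never decrease.
Route from (1,1): 3× right (reaching (1,4)), 2× down (reaching (3,4)) — 5 moves in all.
Check: all required cells visited.

(1,1) -> (1,2) -> (1,3) -> (1,4) -> (2,4) -> (3,4)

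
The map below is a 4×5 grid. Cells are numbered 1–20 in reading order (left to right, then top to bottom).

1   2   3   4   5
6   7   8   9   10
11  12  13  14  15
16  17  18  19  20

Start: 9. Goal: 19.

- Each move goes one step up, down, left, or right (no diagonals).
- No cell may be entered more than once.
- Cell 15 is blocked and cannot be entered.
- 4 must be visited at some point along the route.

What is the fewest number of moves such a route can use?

Any route passes through 4 somewhere between 9 and 19. Summing Manhattan distances along the two legs (9 → 4 → 19) gives a lower bound of 1 + 3 = 4 moves.
The shortest route satisfying every rule uses 6 moves: 9 → 4 → 3 → 8 → 13 → 18 → 19.
The bound of 4 isn't tight here; checking systematically, no route of length 4 through 5 satisfies every constraint, so 6 is the minimum.

6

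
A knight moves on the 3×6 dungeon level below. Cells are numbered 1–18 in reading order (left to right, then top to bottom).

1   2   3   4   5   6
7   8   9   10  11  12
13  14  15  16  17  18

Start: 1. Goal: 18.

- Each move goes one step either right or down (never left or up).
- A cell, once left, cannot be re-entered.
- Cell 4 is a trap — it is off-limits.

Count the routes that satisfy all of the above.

15

A right/down-only route from 1 to 18 makes exactly 2 down-moves and 5 right-moves in some order.
With no other constraints that would be C(7,2) = 21 routes.
Subtract routes through each blocked cell (inclusion–exclusion for overlaps): − through 4: 6 → 15.
That gives 15 routes.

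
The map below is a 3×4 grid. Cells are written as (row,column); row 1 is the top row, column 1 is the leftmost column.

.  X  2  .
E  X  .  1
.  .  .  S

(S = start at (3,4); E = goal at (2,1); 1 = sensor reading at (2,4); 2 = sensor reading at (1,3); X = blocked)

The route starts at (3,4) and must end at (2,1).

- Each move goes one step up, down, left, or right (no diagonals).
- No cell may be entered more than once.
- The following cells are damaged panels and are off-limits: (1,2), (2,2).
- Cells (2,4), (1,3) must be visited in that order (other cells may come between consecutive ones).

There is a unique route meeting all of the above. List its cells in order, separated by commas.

The waypoints must appear in the order (2,4), (1,3), with no cell reused.
Route from (3,4): 2× up (reaching (1,4)), left to (1,3), 2× down (reaching (3,3)), 2× left (reaching (3,1)), up to (2,1) — 8 moves in all.
Check: order respected (1 at step 1, 2 at step 3).

(3,4), (2,4), (1,4), (1,3), (2,3), (3,3), (3,2), (3,1), (2,1)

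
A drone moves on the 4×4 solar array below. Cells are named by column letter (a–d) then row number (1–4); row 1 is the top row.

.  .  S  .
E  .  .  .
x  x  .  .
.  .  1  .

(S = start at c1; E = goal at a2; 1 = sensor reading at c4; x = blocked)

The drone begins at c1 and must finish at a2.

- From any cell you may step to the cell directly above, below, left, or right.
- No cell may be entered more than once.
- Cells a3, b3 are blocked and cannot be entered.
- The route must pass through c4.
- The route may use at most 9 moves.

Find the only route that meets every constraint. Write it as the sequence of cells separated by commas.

c1, d1, d2, d3, d4, c4, c3, c2, b2, a2

The budget equals the shortest possible length, so every move has to be on a shortest route through the required cells.
Route from c1: right 1 to d1, down 3 to d4, left 1 to c4, up 2 to c2, left 2 to a2 — 9 moves in all.
Check: all required cells visited; 9 ≤ 9 moves.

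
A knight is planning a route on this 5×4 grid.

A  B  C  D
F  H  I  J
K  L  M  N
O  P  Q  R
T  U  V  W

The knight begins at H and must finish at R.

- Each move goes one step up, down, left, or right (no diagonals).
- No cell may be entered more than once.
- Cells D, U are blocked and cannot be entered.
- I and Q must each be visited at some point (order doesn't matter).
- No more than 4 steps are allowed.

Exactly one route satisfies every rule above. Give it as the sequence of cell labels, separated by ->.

The 4-move cap with required stops at I, Q leaves no slack for detours.
Route from H: right 1 to I, down 2 to Q, right 1 to R — 4 moves in all.
Check: all required cells visited; 4 ≤ 4 moves.

H -> I -> M -> Q -> R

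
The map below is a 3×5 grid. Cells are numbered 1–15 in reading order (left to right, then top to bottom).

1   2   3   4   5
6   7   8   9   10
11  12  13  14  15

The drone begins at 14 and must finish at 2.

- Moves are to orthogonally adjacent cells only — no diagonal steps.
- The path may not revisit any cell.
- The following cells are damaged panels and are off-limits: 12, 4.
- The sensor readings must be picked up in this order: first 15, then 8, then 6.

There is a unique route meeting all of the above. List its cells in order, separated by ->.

The waypoints must appear in the order 15, 8, 6, with no cell reused.
Route from 14: right to 15, up to 10, 4× left (reaching 6), up to 1, right to 2 — 8 moves in all.
Check: order respected (15 at step 1, 8 at step 4, 6 at step 6).

14 -> 15 -> 10 -> 9 -> 8 -> 7 -> 6 -> 1 -> 2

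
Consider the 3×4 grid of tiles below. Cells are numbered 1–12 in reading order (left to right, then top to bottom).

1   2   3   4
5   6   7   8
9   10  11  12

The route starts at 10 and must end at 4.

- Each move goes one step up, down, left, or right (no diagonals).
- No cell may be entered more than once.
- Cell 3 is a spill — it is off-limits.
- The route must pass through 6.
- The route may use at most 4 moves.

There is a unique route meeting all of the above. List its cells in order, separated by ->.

The 4-move cap with required stops at 6 leaves no slack for detours.
Route from 10: up to 6, 2× right (reaching 8), up to 4 — 4 moves in all.
Check: all required cells visited; 4 ≤ 4 moves.

10 -> 6 -> 7 -> 8 -> 4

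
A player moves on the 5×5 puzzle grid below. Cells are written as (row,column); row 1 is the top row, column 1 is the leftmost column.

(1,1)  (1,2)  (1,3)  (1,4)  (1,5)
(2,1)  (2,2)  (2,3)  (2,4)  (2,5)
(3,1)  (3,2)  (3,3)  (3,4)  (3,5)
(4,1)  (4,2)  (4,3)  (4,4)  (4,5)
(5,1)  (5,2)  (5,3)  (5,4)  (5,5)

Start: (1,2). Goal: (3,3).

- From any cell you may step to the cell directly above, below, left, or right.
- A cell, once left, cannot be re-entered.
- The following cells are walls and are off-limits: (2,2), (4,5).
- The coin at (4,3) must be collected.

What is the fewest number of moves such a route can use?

Any route passes through (4,3) somewhere between (1,2) and (3,3). Summing Manhattan distances along the two legs ((1,2) → (4,3) → (3,3)) gives a lower bound of 4 + 1 = 5 moves.
The shortest route satisfying every rule uses 7 moves: (1,2) → (1,1) → (2,1) → (3,1) → (4,1) → (4,2) → (4,3) → (3,3).
The bound of 5 isn't tight here; checking systematically, no route of length 5 through 6 satisfies every constraint, so 7 is the minimum.

7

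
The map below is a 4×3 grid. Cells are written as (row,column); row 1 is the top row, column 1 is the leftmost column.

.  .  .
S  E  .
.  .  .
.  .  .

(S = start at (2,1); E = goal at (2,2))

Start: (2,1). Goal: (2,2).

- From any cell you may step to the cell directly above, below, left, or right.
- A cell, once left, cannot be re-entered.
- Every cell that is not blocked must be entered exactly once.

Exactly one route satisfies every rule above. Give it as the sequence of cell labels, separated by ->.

Need to visit all 12 open cells exactly once, starting at (2,1) and ending at (2,2).
Cell (4,3) has only two open neighbours ((3,3) and (4,2)), so the path must pass straight through it: one of those is the cell it's entered from and the other is where it exits.
Route from (2,1): up to (1,1), 2× right (reaching (1,3)), 3× down (reaching (4,3)), 2× left (reaching (4,1)), up to (3,1), right to (3,2), up to (2,2) — 11 moves in all.
Check: all 12 open cells covered.

(2,1) -> (1,1) -> (1,2) -> (1,3) -> (2,3) -> (3,3) -> (4,3) -> (4,2) -> (4,1) -> (3,1) -> (3,2) -> (2,2)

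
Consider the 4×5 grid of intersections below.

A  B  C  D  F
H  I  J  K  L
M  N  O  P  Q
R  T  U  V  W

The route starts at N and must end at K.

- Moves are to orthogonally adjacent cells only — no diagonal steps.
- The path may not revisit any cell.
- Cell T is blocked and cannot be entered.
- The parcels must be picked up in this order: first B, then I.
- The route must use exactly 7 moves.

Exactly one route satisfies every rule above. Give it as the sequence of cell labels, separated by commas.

The waypoints must appear in the order B, I, with no cell reused.
Route from N: left to M, 2× up (reaching A), right to B, down to I, 2× right (reaching K) — 7 moves in all.
Check: order respected (B at step 4, I at step 5); 7 moves as required.

N, M, H, A, B, I, J, K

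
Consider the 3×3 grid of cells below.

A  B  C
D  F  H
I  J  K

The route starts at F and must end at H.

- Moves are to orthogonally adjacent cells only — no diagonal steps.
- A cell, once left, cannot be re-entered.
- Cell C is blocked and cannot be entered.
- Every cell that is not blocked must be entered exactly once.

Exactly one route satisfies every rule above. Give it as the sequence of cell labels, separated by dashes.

F - B - A - D - I - J - K - H

Need to visit all 8 open cells exactly once, starting at F and ending at H.
Route from F: up 1 to B, left 1 to A, down 2 to I, right 2 to K, up 1 to H — 7 moves in all.
Check: all 8 open cells covered.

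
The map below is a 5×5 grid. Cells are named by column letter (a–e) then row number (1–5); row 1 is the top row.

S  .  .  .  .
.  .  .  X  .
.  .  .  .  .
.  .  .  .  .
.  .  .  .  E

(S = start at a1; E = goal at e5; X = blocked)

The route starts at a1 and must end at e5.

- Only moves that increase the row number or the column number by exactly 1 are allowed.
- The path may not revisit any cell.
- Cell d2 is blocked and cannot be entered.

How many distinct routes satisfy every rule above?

54

A right/down-only route from a1 to e5 makes exactly 4 down-moves and 4 right-moves in some order.
With no other constraints that would be C(8,4) = 70 routes.
Subtract routes through each blocked cell (inclusion–exclusion for overlaps): − through d2: 16 → 54.
That gives 54 routes.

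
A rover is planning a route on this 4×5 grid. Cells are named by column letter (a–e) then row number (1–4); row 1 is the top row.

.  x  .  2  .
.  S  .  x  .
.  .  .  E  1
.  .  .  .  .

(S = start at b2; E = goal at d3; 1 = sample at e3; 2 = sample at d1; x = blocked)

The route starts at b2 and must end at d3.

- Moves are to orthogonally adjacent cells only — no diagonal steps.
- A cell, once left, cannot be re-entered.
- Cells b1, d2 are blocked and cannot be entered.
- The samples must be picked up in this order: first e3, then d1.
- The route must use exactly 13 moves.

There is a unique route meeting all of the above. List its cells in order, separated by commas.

b2, b3, b4, c4, d4, e4, e3, e2, e1, d1, c1, c2, c3, d3

The waypoints must appear in the order e3, d1, with no cell reused.
Route from b2: down 2 to b4, right 3 to e4, up 3 to e1, left 2 to c1, down 2 to c3, right 1 to d3 — 13 moves in all.
Check: order respected (1 at step 6, 2 at step 9); 13 moves as required.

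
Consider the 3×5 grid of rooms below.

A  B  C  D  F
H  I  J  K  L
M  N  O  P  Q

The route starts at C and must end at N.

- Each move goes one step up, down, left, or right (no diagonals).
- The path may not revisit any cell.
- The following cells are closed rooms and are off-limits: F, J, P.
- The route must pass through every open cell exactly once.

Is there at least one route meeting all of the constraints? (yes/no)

Cell O has only one open neighbour but is neither the start nor the goal, so a Hamiltonian route would have to both enter and leave it through the same neighbour — impossible without revisiting.

no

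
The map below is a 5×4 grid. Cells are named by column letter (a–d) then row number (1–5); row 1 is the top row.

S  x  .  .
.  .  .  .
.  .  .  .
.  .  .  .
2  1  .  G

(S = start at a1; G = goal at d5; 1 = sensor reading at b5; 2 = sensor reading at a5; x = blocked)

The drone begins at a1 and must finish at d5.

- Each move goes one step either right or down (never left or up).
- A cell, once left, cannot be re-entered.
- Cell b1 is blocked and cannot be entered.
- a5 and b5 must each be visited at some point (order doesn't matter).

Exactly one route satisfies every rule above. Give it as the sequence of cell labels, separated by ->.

Moves only go right or down, so the column and row indices never decrease.
Route from a1: 4× down (reaching a5), 3× right (reaching d5) — 7 moves in all.
Check: all required cells visited.

a1 -> a2 -> a3 -> a4 -> a5 -> b5 -> c5 -> d5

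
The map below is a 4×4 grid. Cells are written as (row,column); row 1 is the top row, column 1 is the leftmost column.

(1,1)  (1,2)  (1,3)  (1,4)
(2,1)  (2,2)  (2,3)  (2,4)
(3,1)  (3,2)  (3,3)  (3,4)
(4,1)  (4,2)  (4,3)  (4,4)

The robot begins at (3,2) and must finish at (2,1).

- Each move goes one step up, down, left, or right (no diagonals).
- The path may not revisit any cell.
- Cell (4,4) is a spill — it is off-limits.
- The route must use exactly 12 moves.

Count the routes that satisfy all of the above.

Need simple routes of exactly 12 moves from (3,2) to (2,1) (Manhattan distance 2, so 5 moves are spent on a detour and 5 undoing it).
Branch systematically from the start, pruning whenever the remaining move budget drops below the Manhattan distance to (2,1) or differs from it in parity. Grouping the completions by first move — via (2,2): 4; via (4,2): 1; via (3,1): 8 (no valid completion starts via (3,3)) — and summing: 4 + 1 + 8 = 13.
That gives 13 routes.

13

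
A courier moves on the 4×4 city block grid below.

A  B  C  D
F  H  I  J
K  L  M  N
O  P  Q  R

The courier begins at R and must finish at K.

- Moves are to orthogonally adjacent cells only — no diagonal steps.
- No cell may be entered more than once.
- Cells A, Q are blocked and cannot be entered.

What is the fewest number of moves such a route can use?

The Manhattan distance from R to K is |4−3| + |4−1| = 4, so at least 4 moves are needed.
A route of 4 moves achieves this: R → N → M → L → K.
Since 4 matches the lower bound, it is optimal.

4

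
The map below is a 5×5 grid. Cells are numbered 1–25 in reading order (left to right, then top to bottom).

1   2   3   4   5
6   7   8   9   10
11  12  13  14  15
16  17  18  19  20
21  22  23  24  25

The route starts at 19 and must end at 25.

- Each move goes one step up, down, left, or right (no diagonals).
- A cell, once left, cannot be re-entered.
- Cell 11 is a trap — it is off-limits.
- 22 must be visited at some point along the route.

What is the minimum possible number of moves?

6

Any route passes through 22 somewhere between 19 and 25. Summing Manhattan distances along the two legs (19 → 22 → 25) gives a lower bound of 3 + 3 = 6 moves.
A route of 6 moves achieves this: 19 → 18 → 17 → 22 → 23 → 24 → 25.
Since 6 matches the lower bound, it is optimal.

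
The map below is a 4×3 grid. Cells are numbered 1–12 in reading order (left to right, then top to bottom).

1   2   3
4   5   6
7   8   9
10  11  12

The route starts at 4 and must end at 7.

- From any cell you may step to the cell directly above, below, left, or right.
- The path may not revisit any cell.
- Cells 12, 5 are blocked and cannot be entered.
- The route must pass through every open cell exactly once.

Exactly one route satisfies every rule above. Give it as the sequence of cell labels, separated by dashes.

Need to visit all 10 open cells exactly once, starting at 4 and ending at 7.
Cell 11 has only two open neighbours (8 and 10), so the path must pass straight through it: one of those is the cell it's entered from and the other is where it exits.
Route from 4: up to 1, 2× right (reaching 3), 2× down (reaching 9), left to 8, down to 11, left to 10, up to 7 — 9 moves in all.
Check: all 10 open cells covered.

4 - 1 - 2 - 3 - 6 - 9 - 8 - 11 - 10 - 7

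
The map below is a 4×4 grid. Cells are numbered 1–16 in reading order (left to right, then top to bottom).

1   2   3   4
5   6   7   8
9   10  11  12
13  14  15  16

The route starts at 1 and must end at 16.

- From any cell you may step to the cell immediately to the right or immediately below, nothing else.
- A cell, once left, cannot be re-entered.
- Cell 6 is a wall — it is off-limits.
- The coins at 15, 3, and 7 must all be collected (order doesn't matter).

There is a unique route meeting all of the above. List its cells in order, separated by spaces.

1 2 3 7 11 15 16

Moves only go right or down, so the column and row indices never decrease.
Route from 1: 2× right (reaching 3), 3× down (reaching 15), right to 16 — 6 moves in all.
Check: all required cells visited.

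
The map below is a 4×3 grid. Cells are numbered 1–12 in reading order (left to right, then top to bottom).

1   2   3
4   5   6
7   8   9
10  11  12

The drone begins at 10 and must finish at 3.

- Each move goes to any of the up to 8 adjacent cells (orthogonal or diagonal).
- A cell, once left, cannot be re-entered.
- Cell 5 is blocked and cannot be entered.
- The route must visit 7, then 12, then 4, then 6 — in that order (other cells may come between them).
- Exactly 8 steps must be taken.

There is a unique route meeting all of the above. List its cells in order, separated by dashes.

10 - 7 - 11 - 12 - 8 - 4 - 2 - 6 - 3

The waypoints must appear in the order 7, 12, 4, 6, with no cell reused.
Route from 10: up to 7, down-right to 11, right to 12, 2× up-left (reaching 4), up-right to 2, down-right to 6, up to 3 — 8 moves in all.
Check: order respected (7 at step 1, 12 at step 3, 4 at step 5, 6 at step 7); 8 moves as required.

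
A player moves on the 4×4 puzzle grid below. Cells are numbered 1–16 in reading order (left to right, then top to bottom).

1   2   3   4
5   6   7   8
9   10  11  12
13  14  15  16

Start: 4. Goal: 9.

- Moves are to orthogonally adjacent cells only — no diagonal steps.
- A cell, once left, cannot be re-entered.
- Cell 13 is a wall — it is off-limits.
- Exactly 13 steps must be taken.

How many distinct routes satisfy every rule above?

16

Need simple routes of exactly 13 moves from 4 to 9 (Manhattan distance 5, so 4 moves are spent on a detour and 4 undoing it).
Branch systematically from the start, pruning whenever the remaining move budget drops below the Manhattan distance to 9 or differs from it in parity. Grouping the completions by first move — via 8: 8; via 3: 8 — and summing: 8 + 8 = 16.
That gives 16 routes.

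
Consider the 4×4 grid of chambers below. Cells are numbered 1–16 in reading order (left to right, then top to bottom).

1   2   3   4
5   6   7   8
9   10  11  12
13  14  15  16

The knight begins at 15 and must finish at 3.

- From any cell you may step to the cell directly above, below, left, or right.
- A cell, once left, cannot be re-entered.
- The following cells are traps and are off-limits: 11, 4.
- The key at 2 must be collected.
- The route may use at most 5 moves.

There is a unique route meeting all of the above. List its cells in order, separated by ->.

15 -> 14 -> 10 -> 6 -> 2 -> 3

Any route must reach 2 and still end at 3 within 5 moves, so the order of the required stops is forced.
Route from 15: left 1 to 14, up 3 to 2, right 1 to 3 — 5 moves in all.
Check: all required cells visited; 5 ≤ 5 moves.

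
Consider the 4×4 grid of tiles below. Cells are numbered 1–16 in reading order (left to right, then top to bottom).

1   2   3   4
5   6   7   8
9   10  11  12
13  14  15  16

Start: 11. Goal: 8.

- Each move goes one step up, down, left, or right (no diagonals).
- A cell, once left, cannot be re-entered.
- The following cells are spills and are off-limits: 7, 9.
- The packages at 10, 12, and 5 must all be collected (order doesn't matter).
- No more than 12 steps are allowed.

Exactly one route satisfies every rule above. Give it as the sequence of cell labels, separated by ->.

11 -> 12 -> 16 -> 15 -> 14 -> 10 -> 6 -> 5 -> 1 -> 2 -> 3 -> 4 -> 8

The budget equals the shortest possible length, so every move has to be on a shortest route through the required cells.
Route from 11: right 1 to 12, down 1 to 16, left 2 to 14, up 2 to 6, left 1 to 5, up 1 to 1, right 3 to 4, down 1 to 8 — 12 moves in all.
Check: all required cells visited; 12 ≤ 12 moves.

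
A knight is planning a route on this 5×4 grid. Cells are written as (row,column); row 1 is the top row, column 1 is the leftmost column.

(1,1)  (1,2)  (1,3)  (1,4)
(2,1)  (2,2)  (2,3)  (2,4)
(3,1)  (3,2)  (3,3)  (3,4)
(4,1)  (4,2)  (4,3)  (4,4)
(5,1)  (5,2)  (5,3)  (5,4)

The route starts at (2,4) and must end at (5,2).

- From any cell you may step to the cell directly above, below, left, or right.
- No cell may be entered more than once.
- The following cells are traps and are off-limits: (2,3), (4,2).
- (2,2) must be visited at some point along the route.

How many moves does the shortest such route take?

9

Any route passes through (2,2) somewhere between (2,4) and (5,2). Summing Manhattan distances along the two legs ((2,4) → (2,2) → (5,2)) gives a lower bound of 2 + 3 = 5 moves.
That bound ignores the blocked cells. Measuring each leg by the fewest moves that actually steer around them ((2,4)→(2,2): 4; (2,2)→(5,2): 5) raises the lower bound to 9.
A route of 9 moves exists: (2,4) → (1,4) → (1,3) → (1,2) → (2,2) → (3,2) → (3,1) → (4,1) → (5,1) → (5,2).
Since 9 matches that lower bound, it is optimal.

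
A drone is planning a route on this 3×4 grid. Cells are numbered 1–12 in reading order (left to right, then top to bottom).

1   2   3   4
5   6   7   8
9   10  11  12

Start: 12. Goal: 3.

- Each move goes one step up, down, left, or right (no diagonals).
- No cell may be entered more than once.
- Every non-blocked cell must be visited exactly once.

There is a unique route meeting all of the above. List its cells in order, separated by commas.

12, 11, 10, 9, 5, 1, 2, 6, 7, 8, 4, 3

Need to visit all 12 open cells exactly once, starting at 12 and ending at 3.
Route from 12: 3× left (reaching 9), 2× up (reaching 1), right to 2, down to 6, 2× right (reaching 8), up to 4, left to 3 — 11 moves in all.
Check: all 12 open cells covered.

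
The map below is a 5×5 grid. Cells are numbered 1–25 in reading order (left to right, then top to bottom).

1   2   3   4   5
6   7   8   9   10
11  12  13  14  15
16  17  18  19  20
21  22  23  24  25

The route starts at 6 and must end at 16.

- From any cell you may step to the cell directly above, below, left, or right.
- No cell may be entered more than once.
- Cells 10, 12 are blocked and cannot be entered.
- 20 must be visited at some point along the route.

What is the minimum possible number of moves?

10

Any route passes through 20 somewhere between 6 and 16. Summing Manhattan distances along the two legs (6 → 20 → 16) gives a lower bound of 6 + 4 = 10 moves.
A route of 10 moves achieves this: 6 → 7 → 8 → 13 → 14 → 15 → 20 → 19 → 18 → 17 → 16.
Since 10 matches the lower bound, it is optimal.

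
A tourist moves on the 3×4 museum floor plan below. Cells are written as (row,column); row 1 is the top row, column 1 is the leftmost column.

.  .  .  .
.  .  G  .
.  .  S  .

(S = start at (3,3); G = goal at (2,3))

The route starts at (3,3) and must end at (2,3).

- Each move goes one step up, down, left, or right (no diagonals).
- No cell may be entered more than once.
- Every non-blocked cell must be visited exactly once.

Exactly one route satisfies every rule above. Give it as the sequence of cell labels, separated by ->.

(3,3) -> (3,4) -> (2,4) -> (1,4) -> (1,3) -> (1,2) -> (1,1) -> (2,1) -> (3,1) -> (3,2) -> (2,2) -> (2,3)

Need to visit all 12 open cells exactly once, starting at (3,3) and ending at (2,3).
Cell (1,1) has only two open neighbours ((2,1) and (1,2)), so the path must pass straight through it: one of those is the cell it's entered from and the other is where it exits.
Route from (3,3): right to (3,4), 2× up (reaching (1,4)), 3× left (reaching (1,1)), 2× down (reaching (3,1)), right to (3,2), up to (2,2), right to (2,3) — 11 moves in all.
Check: all 12 open cells covered.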